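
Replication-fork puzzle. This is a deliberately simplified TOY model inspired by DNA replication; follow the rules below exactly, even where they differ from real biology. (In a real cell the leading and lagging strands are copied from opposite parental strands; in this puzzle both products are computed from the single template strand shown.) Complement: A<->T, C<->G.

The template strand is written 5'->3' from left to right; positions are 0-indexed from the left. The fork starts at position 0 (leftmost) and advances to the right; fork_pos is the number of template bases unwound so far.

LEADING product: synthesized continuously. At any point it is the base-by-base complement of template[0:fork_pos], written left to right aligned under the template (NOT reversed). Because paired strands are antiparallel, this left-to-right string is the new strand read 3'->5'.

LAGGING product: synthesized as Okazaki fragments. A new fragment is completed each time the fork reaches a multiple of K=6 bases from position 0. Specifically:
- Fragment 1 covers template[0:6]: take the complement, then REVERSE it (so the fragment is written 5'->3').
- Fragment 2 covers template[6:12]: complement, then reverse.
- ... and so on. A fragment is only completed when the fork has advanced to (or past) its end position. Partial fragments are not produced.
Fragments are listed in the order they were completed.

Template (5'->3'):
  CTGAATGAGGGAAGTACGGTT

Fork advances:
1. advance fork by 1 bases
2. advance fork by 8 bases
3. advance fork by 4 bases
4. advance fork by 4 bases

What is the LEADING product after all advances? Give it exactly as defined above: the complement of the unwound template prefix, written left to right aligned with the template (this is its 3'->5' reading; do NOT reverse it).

Step 1: advance 1 -> fork_pos = 0 + 1 = 1.
Step 2: advance 8 -> fork_pos = 1 + 8 = 9.
Step 3: advance 4 -> fork_pos = 9 + 4 = 13.
Step 4: advance 4 -> fork_pos = 13 + 4 = 17.
Unwound prefix: template[0:17] = CTGAATGAGGGAAGTAC
Complement it base by base (A<->T, C<->G), keeping left-to-right order:
  [0:5] CTGAA -> GACTT
  [5:10] TGAGG -> ACTCC
  [10:15] GAAGT -> CTTCA
  [15:17] AC -> TG
Concatenate: GACTTACTCCCTTCATG (length 17; written aligned with the template, i.e. 3'->5').

Answer: GACTTACTCCCTTCATG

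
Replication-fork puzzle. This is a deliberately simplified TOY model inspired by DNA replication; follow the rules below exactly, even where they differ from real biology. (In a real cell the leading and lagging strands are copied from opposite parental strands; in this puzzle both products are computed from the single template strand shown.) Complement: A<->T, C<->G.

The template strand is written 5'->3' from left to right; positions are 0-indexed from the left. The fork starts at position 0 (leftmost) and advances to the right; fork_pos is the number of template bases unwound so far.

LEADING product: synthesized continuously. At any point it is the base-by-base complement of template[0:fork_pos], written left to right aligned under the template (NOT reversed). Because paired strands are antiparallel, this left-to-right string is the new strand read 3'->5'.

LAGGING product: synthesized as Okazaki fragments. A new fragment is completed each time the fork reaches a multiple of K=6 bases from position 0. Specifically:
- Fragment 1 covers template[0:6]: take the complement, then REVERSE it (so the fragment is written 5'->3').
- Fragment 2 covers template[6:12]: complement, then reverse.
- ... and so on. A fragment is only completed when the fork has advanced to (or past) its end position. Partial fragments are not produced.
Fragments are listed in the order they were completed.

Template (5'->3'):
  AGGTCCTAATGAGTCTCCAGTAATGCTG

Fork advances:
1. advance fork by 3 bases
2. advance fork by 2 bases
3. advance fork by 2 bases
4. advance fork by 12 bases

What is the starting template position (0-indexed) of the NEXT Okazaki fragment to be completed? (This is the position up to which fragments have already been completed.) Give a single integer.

Step 1: advance 3 -> fork_pos = 0 + 3 = 3. Next multiple of 6 is 6 (not reached); still 0 fragment(s).
Step 2: advance 2 -> fork_pos = 3 + 2 = 5. Next multiple of 6 is 6 (not reached); still 0 fragment(s).
Step 3: advance 2 -> fork_pos = 5 + 2 = 7. Reached multiple(s) of 6: 6 -> fragment 1 completed (1 total).
Step 4: advance 12 -> fork_pos = 7 + 12 = 19. Reached multiple(s) of 6: 12, 18 -> fragments 2-3 completed (3 total).
3 fragment(s) completed, covering template[0:18] (3 x 6 = 18). The next fragment, fragment 4, covers template[18:24], so it starts at position 18.

Answer: 18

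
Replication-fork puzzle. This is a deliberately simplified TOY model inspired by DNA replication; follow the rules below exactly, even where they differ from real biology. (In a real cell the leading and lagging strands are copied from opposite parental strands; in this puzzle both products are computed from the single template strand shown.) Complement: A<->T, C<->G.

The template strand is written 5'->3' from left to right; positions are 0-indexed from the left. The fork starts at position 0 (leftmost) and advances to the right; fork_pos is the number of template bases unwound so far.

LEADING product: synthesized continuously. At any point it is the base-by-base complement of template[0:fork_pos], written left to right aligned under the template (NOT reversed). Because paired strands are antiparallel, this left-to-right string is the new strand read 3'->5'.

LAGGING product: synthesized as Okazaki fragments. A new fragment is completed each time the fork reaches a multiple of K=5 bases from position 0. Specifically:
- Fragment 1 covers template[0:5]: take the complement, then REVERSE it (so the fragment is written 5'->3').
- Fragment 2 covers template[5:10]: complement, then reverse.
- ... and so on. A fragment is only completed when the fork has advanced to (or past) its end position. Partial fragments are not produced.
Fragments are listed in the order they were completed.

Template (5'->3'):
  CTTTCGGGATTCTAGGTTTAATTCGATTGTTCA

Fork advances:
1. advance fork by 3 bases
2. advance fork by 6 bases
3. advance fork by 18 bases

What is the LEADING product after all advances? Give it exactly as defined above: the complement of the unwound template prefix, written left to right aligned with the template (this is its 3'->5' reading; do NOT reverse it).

Step 1: advance 3 -> fork_pos = 0 + 3 = 3.
Step 2: advance 6 -> fork_pos = 3 + 6 = 9.
Step 3: advance 18 -> fork_pos = 9 + 18 = 27.
Unwound prefix: template[0:27] = CTTTCGGGATTCTAGGTTTAATTCGAT
Complement it base by base (A<->T, C<->G), keeping left-to-right order:
  [0:5] CTTTC -> GAAAG
  [5:10] GGGAT -> CCCTA
  [10:15] TCTAG -> AGATC
  [15:20] GTTTA -> CAAAT
  [20:25] ATTCG -> TAAGC
  [25:27] AT -> TA
Concatenate: GAAAGCCCTAAGATCCAAATTAAGCTA (length 27; written aligned with the template, i.e. 3'->5').

Answer: GAAAGCCCTAAGATCCAAATTAAGCTA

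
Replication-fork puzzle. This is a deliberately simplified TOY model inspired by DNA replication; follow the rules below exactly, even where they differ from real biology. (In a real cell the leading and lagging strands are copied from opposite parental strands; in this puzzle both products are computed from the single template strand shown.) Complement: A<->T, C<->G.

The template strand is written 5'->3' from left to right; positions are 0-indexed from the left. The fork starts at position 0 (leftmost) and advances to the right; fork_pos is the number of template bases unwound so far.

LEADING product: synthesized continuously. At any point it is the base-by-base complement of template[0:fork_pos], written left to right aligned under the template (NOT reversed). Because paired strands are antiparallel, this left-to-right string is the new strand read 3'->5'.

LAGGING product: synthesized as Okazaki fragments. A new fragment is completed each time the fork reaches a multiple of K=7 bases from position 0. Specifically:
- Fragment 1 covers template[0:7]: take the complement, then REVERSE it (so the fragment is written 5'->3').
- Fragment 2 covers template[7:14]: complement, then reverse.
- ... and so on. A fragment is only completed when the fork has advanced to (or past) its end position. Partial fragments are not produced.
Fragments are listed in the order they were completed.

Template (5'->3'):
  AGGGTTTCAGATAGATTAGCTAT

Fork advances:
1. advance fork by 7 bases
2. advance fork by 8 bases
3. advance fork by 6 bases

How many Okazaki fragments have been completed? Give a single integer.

Answer: 3

Derivation:
Step 1: advance 7 -> fork_pos = 0 + 7 = 7. Reached multiple(s) of 7: 7 -> fragment 1 completed (1 total).
Step 2: advance 8 -> fork_pos = 7 + 8 = 15. Reached multiple(s) of 7: 14 -> fragment 2 completed (2 total).
Step 3: advance 6 -> fork_pos = 15 + 6 = 21. Reached multiple(s) of 7: 21 -> fragment 3 completed (3 total).
Check: final fork_pos = 21; the multiples of 7 that are <= 21 are 7..21 -> 21 // 7 = 3 completed fragment(s).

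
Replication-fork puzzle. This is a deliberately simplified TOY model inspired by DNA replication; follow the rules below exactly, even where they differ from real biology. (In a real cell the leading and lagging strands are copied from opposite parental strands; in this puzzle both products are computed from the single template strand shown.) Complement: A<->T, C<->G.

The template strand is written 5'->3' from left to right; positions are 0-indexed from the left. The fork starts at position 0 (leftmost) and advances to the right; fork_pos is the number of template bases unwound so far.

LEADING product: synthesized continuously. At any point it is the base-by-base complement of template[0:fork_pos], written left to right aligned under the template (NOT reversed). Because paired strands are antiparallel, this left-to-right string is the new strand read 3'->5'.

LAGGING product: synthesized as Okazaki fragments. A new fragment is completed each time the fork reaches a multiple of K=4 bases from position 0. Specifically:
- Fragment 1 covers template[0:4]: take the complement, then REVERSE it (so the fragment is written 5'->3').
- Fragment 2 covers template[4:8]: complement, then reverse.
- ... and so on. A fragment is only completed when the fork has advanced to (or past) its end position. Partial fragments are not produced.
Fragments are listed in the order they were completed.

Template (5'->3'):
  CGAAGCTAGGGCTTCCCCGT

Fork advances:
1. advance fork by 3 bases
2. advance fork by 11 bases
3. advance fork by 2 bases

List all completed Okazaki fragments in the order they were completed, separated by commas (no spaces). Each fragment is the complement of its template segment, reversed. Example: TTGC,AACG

Step 1: advance 3 -> fork_pos = 0 + 3 = 3. Next multiple of 4 is 4 (not reached); still 0 fragment(s).
Step 2: advance 11 -> fork_pos = 3 + 11 = 14. Reached multiple(s) of 4: 4, 8, 12 -> fragments 1-3 completed (3 total).
Step 3: advance 2 -> fork_pos = 14 + 2 = 16. Reached multiple(s) of 4: 16 -> fragment 4 completed (4 total).
Final fork_pos = 16, so 4 fragment(s) are complete. Build each: template segment -> complement -> reverse.
Fragment 1: template[0:4] = CGAA -> complement GCTT -> reversed TTCG
Fragment 2: template[4:8] = GCTA -> complement CGAT -> reversed TAGC
Fragment 3: template[8:12] = GGGC -> complement CCCG -> reversed GCCC
Fragment 4: template[12:16] = TTCC -> complement AAGG -> reversed GGAA

Answer: TTCG,TAGC,GCCC,GGAA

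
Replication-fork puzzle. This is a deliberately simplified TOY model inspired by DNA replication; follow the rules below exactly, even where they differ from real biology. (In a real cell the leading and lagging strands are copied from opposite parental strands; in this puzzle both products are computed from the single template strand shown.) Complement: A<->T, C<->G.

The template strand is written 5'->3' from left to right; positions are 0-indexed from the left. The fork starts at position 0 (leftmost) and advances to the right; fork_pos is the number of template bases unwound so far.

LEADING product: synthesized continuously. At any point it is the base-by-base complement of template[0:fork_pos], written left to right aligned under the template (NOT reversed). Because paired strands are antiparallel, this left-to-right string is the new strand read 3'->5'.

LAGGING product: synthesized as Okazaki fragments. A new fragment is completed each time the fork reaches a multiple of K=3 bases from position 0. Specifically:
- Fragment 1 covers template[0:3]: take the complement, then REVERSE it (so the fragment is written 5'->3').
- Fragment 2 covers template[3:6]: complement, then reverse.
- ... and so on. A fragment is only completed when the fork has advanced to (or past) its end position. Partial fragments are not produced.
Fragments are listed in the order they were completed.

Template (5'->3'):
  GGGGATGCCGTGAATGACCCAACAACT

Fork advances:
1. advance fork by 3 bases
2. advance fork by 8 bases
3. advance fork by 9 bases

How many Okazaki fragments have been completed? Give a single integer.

Step 1: advance 3 -> fork_pos = 0 + 3 = 3. Reached multiple(s) of 3: 3 -> fragment 1 completed (1 total).
Step 2: advance 8 -> fork_pos = 3 + 8 = 11. Reached multiple(s) of 3: 6, 9 -> fragments 2-3 completed (3 total).
Step 3: advance 9 -> fork_pos = 11 + 9 = 20. Reached multiple(s) of 3: 12, 15, 18 -> fragments 4-6 completed (6 total).
Check: final fork_pos = 20; the multiples of 3 that are <= 20 are 3..18 -> 20 // 3 = 6 completed fragment(s).

Answer: 6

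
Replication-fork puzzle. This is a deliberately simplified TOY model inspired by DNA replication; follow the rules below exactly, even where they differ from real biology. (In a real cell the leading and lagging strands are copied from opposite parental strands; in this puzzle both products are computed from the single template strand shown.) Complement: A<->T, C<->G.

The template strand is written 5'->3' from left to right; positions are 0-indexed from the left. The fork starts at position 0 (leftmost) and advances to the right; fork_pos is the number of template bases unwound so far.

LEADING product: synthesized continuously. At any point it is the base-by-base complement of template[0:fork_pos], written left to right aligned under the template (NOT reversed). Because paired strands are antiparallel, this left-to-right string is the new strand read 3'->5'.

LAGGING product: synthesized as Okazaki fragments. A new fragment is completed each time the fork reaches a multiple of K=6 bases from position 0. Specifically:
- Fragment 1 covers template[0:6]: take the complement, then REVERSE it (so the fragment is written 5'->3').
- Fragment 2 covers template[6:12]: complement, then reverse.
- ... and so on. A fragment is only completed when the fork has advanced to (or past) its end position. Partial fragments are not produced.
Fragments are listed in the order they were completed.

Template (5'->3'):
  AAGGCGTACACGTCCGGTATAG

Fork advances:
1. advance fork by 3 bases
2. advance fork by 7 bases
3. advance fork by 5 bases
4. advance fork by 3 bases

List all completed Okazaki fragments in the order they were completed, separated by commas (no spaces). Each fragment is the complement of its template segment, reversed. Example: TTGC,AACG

Answer: CGCCTT,CGTGTA,ACCGGA

Derivation:
Step 1: advance 3 -> fork_pos = 0 + 3 = 3. Next multiple of 6 is 6 (not reached); still 0 fragment(s).
Step 2: advance 7 -> fork_pos = 3 + 7 = 10. Reached multiple(s) of 6: 6 -> fragment 1 completed (1 total).
Step 3: advance 5 -> fork_pos = 10 + 5 = 15. Reached multiple(s) of 6: 12 -> fragment 2 completed (2 total).
Step 4: advance 3 -> fork_pos = 15 + 3 = 18. Reached multiple(s) of 6: 18 -> fragment 3 completed (3 total).
Final fork_pos = 18, so 3 fragment(s) are complete. Build each: template segment -> complement -> reverse.
Fragment 1: template[0:6] = AAGGCG -> complement TTCCGC -> reversed CGCCTT
Fragment 2: template[6:12] = TACACG -> complement ATGTGC -> reversed CGTGTA
Fragment 3: template[12:18] = TCCGGT -> complement AGGCCA -> reversed ACCGGA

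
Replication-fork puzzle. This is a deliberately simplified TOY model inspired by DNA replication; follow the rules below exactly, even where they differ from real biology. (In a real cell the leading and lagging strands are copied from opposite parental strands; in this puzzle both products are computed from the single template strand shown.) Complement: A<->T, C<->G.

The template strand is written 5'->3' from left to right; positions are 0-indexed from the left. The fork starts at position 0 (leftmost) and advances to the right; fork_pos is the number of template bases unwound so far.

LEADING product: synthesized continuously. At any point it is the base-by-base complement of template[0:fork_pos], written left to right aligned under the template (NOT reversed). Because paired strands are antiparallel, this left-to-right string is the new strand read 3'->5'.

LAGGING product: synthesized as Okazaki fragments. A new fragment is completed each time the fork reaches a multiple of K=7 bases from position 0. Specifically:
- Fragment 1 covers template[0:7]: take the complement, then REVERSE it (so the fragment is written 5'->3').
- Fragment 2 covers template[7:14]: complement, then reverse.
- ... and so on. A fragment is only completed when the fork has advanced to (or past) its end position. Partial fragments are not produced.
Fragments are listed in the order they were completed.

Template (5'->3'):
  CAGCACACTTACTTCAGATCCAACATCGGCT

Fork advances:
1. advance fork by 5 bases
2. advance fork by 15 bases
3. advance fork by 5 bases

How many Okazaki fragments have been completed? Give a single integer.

Answer: 3

Derivation:
Step 1: advance 5 -> fork_pos = 0 + 5 = 5. Next multiple of 7 is 7 (not reached); still 0 fragment(s).
Step 2: advance 15 -> fork_pos = 5 + 15 = 20. Reached multiple(s) of 7: 7, 14 -> fragments 1-2 completed (2 total).
Step 3: advance 5 -> fork_pos = 20 + 5 = 25. Reached multiple(s) of 7: 21 -> fragment 3 completed (3 total).
Check: final fork_pos = 25; the multiples of 7 that are <= 25 are 7..21 -> 25 // 7 = 3 completed fragment(s).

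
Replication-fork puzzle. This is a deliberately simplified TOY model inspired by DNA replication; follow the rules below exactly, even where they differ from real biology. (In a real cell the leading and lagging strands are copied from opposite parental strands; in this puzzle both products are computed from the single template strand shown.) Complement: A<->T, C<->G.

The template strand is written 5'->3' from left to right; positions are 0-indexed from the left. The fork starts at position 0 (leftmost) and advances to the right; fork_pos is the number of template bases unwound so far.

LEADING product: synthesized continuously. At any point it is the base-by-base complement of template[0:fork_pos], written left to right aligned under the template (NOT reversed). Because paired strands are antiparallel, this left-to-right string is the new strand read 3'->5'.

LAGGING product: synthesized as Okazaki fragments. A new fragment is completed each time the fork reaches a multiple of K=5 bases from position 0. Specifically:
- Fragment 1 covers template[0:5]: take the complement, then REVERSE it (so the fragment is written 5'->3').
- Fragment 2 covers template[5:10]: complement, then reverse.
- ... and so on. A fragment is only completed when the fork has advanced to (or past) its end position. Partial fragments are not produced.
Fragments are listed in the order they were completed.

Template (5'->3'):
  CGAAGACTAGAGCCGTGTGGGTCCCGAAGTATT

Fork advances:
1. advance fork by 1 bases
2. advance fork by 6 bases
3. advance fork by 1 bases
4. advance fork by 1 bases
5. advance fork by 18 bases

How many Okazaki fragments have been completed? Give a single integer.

Step 1: advance 1 -> fork_pos = 0 + 1 = 1. Next multiple of 5 is 5 (not reached); still 0 fragment(s).
Step 2: advance 6 -> fork_pos = 1 + 6 = 7. Reached multiple(s) of 5: 5 -> fragment 1 completed (1 total).
Step 3: advance 1 -> fork_pos = 7 + 1 = 8. Next multiple of 5 is 10 (not reached); still 1 fragment(s).
Step 4: advance 1 -> fork_pos = 8 + 1 = 9. Next multiple of 5 is 10 (not reached); still 1 fragment(s).
Step 5: advance 18 -> fork_pos = 9 + 18 = 27. Reached multiple(s) of 5: 10, 15, 20, 25 -> fragments 2-5 completed (5 total).
Check: final fork_pos = 27; the multiples of 5 that are <= 27 are 5..25 -> 27 // 5 = 5 completed fragment(s).

Answer: 5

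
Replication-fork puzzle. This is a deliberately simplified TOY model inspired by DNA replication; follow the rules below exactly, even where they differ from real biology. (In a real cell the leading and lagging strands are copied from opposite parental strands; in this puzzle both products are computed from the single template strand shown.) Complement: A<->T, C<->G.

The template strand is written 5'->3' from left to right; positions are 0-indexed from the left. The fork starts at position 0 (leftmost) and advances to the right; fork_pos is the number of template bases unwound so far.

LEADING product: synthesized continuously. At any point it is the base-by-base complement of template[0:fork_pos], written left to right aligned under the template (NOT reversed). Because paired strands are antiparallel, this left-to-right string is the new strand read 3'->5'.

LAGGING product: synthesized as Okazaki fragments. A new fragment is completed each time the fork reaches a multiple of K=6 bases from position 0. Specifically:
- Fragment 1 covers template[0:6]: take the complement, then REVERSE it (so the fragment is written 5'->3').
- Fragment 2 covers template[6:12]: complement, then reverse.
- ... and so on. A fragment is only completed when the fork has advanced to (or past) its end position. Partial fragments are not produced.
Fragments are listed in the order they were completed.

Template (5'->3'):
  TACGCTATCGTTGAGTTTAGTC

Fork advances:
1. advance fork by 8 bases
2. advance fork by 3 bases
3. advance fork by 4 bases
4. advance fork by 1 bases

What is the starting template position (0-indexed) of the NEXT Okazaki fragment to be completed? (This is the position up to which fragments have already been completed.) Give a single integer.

Answer: 12

Derivation:
Step 1: advance 8 -> fork_pos = 0 + 8 = 8. Reached multiple(s) of 6: 6 -> fragment 1 completed (1 total).
Step 2: advance 3 -> fork_pos = 8 + 3 = 11. Next multiple of 6 is 12 (not reached); still 1 fragment(s).
Step 3: advance 4 -> fork_pos = 11 + 4 = 15. Reached multiple(s) of 6: 12 -> fragment 2 completed (2 total).
Step 4: advance 1 -> fork_pos = 15 + 1 = 16. Next multiple of 6 is 18 (not reached); still 2 fragment(s).
2 fragment(s) completed, covering template[0:12] (2 x 6 = 12). The next fragment, fragment 3, covers template[12:18], so it starts at position 12.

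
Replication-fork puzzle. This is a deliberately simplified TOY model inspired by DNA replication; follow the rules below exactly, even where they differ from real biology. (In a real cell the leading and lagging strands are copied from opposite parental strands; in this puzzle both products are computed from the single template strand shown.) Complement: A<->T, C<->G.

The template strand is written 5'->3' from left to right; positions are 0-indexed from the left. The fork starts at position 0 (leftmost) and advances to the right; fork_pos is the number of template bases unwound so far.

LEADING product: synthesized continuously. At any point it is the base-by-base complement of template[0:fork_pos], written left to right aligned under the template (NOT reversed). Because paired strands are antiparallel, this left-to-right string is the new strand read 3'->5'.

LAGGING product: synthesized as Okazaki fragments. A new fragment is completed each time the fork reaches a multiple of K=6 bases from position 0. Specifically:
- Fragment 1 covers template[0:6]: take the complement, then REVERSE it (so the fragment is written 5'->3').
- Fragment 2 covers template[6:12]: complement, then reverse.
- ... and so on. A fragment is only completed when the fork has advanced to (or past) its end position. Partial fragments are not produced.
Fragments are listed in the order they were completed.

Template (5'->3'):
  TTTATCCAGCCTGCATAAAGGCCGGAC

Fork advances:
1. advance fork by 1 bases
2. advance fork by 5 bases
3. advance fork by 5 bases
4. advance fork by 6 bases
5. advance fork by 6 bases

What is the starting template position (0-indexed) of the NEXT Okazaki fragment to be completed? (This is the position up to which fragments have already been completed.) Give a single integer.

Answer: 18

Derivation:
Step 1: advance 1 -> fork_pos = 0 + 1 = 1. Next multiple of 6 is 6 (not reached); still 0 fragment(s).
Step 2: advance 5 -> fork_pos = 1 + 5 = 6. Reached multiple(s) of 6: 6 -> fragment 1 completed (1 total).
Step 3: advance 5 -> fork_pos = 6 + 5 = 11. Next multiple of 6 is 12 (not reached); still 1 fragment(s).
Step 4: advance 6 -> fork_pos = 11 + 6 = 17. Reached multiple(s) of 6: 12 -> fragment 2 completed (2 total).
Step 5: advance 6 -> fork_pos = 17 + 6 = 23. Reached multiple(s) of 6: 18 -> fragment 3 completed (3 total).
3 fragment(s) completed, covering template[0:18] (3 x 6 = 18). The next fragment, fragment 4, covers template[18:24], so it starts at position 18.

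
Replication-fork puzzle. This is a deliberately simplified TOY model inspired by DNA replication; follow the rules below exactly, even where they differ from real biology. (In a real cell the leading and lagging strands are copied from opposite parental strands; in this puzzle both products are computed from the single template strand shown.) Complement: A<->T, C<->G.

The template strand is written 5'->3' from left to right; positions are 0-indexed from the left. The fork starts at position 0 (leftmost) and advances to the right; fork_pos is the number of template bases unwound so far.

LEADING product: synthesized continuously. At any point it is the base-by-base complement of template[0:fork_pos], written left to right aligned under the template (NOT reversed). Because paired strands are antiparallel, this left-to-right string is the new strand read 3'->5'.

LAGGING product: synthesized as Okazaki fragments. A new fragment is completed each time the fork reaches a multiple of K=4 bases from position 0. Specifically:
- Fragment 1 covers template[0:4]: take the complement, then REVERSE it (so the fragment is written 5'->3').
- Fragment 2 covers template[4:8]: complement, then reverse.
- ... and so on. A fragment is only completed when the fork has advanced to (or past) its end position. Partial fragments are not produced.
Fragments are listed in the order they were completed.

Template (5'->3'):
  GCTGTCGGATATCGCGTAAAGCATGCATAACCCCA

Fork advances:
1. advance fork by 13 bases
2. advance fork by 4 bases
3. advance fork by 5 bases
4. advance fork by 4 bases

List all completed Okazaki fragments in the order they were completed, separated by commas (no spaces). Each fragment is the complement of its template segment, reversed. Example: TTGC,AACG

Step 1: advance 13 -> fork_pos = 0 + 13 = 13. Reached multiple(s) of 4: 4, 8, 12 -> fragments 1-3 completed (3 total).
Step 2: advance 4 -> fork_pos = 13 + 4 = 17. Reached multiple(s) of 4: 16 -> fragment 4 completed (4 total).
Step 3: advance 5 -> fork_pos = 17 + 5 = 22. Reached multiple(s) of 4: 20 -> fragment 5 completed (5 total).
Step 4: advance 4 -> fork_pos = 22 + 4 = 26. Reached multiple(s) of 4: 24 -> fragment 6 completed (6 total).
Final fork_pos = 26, so 6 fragment(s) are complete. Build each: template segment -> complement -> reverse.
Fragment 1: template[0:4] = GCTG -> complement CGAC -> reversed CAGC
Fragment 2: template[4:8] = TCGG -> complement AGCC -> reversed CCGA
Fragment 3: template[8:12] = ATAT -> complement TATA -> reversed ATAT
Fragment 4: template[12:16] = CGCG -> complement GCGC -> reversed CGCG
Fragment 5: template[16:20] = TAAA -> complement ATTT -> reversed TTTA
Fragment 6: template[20:24] = GCAT -> complement CGTA -> reversed ATGC

Answer: CAGC,CCGA,ATAT,CGCG,TTTA,ATGC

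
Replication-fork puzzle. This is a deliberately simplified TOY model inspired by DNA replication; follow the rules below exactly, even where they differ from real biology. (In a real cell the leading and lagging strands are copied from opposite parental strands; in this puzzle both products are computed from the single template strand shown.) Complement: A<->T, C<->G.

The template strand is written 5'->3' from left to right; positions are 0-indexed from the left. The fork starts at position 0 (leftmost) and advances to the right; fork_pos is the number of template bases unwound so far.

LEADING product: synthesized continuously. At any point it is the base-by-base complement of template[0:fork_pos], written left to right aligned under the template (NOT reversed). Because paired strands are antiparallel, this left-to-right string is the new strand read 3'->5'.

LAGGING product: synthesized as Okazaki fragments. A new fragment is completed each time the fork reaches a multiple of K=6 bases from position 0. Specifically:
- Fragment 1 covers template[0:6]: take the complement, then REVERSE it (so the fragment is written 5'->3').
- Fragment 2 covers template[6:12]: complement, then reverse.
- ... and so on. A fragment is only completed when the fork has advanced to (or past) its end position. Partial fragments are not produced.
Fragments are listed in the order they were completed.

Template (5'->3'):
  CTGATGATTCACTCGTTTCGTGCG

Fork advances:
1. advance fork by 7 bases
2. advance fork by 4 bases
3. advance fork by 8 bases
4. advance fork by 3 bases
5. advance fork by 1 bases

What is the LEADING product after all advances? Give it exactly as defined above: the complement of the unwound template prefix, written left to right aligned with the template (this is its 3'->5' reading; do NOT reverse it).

Answer: GACTACTAAGTGAGCAAAGCACG

Derivation:
Step 1: advance 7 -> fork_pos = 0 + 7 = 7.
Step 2: advance 4 -> fork_pos = 7 + 4 = 11.
Step 3: advance 8 -> fork_pos = 11 + 8 = 19.
Step 4: advance 3 -> fork_pos = 19 + 3 = 22.
Step 5: advance 1 -> fork_pos = 22 + 1 = 23.
Unwound prefix: template[0:23] = CTGATGATTCACTCGTTTCGTGC
Complement it base by base (A<->T, C<->G), keeping left-to-right order:
  [0:5] CTGAT -> GACTA
  [5:10] GATTC -> CTAAG
  [10:15] ACTCG -> TGAGC
  [15:20] TTTCG -> AAAGC
  [20:23] TGC -> ACG
Concatenate: GACTACTAAGTGAGCAAAGCACG (length 23; written aligned with the template, i.e. 3'->5').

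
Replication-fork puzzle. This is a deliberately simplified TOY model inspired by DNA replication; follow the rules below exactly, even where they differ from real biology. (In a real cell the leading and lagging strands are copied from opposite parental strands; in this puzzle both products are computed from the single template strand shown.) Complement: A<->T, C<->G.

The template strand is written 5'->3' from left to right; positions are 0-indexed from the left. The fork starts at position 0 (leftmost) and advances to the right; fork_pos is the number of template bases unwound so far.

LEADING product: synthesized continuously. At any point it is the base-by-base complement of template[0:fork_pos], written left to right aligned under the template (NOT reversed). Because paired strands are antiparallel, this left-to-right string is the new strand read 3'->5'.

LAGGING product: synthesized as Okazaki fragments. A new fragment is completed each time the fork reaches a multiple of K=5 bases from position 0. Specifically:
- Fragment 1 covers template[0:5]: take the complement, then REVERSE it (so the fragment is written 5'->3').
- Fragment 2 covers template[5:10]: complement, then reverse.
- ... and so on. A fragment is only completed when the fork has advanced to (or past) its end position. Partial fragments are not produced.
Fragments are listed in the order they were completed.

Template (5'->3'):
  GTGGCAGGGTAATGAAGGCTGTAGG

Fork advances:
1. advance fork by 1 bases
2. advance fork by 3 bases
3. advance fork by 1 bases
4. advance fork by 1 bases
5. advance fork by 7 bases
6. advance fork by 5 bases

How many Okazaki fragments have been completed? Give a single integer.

Step 1: advance 1 -> fork_pos = 0 + 1 = 1. Next multiple of 5 is 5 (not reached); still 0 fragment(s).
Step 2: advance 3 -> fork_pos = 1 + 3 = 4. Next multiple of 5 is 5 (not reached); still 0 fragment(s).
Step 3: advance 1 -> fork_pos = 4 + 1 = 5. Reached multiple(s) of 5: 5 -> fragment 1 completed (1 total).
Step 4: advance 1 -> fork_pos = 5 + 1 = 6. Next multiple of 5 is 10 (not reached); still 1 fragment(s).
Step 5: advance 7 -> fork_pos = 6 + 7 = 13. Reached multiple(s) of 5: 10 -> fragment 2 completed (2 total).
Step 6: advance 5 -> fork_pos = 13 + 5 = 18. Reached multiple(s) of 5: 15 -> fragment 3 completed (3 total).
Check: final fork_pos = 18; the multiples of 5 that are <= 18 are 5..15 -> 18 // 5 = 3 completed fragment(s).

Answer: 3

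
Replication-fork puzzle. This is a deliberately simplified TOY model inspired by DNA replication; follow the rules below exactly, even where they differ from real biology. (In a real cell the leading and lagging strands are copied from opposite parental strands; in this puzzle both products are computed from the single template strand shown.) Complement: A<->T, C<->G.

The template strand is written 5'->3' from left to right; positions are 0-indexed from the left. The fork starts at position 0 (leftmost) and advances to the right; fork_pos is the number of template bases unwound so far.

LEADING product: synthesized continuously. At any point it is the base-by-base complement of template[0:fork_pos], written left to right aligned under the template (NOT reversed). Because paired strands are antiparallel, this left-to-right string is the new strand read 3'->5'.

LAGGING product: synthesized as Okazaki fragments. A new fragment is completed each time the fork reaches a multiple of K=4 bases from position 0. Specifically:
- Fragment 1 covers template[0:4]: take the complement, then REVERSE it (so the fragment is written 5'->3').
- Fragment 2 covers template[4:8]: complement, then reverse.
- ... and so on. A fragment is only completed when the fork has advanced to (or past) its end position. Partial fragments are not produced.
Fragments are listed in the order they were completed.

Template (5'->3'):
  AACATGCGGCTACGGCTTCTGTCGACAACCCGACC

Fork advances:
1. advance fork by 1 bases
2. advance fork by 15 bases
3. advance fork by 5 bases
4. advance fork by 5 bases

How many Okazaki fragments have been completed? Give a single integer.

Answer: 6

Derivation:
Step 1: advance 1 -> fork_pos = 0 + 1 = 1. Next multiple of 4 is 4 (not reached); still 0 fragment(s).
Step 2: advance 15 -> fork_pos = 1 + 15 = 16. Reached multiple(s) of 4: 4, 8, 12, 16 -> fragments 1-4 completed (4 total).
Step 3: advance 5 -> fork_pos = 16 + 5 = 21. Reached multiple(s) of 4: 20 -> fragment 5 completed (5 total).
Step 4: advance 5 -> fork_pos = 21 + 5 = 26. Reached multiple(s) of 4: 24 -> fragment 6 completed (6 total).
Check: final fork_pos = 26; the multiples of 4 that are <= 26 are 4..24 -> 26 // 4 = 6 completed fragment(s).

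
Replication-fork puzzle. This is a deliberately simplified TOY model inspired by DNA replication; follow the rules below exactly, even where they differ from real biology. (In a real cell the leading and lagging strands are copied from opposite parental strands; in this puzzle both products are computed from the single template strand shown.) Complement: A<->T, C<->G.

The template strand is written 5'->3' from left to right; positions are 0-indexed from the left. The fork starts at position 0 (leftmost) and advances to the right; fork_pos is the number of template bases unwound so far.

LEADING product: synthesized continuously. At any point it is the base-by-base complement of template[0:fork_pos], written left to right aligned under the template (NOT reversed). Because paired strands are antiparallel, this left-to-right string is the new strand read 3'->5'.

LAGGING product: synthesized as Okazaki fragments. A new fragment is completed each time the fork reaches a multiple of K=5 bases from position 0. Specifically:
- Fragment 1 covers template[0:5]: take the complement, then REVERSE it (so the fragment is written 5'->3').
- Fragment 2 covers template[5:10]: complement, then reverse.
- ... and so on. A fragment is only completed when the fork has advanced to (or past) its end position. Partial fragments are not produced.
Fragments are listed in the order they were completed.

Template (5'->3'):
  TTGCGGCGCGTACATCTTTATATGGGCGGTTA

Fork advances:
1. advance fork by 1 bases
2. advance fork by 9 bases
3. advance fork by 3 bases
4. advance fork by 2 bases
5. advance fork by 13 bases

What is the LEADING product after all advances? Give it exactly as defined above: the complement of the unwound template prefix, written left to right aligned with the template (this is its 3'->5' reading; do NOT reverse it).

Answer: AACGCCGCGCATGTAGAAATATACCCGC

Derivation:
Step 1: advance 1 -> fork_pos = 0 + 1 = 1.
Step 2: advance 9 -> fork_pos = 1 + 9 = 10.
Step 3: advance 3 -> fork_pos = 10 + 3 = 13.
Step 4: advance 2 -> fork_pos = 13 + 2 = 15.
Step 5: advance 13 -> fork_pos = 15 + 13 = 28.
Unwound prefix: template[0:28] = TTGCGGCGCGTACATCTTTATATGGGCG
Complement it base by base (A<->T, C<->G), keeping left-to-right order:
  [0:5] TTGCG -> AACGC
  [5:10] GCGCG -> CGCGC
  [10:15] TACAT -> ATGTA
  [15:20] CTTTA -> GAAAT
  [20:25] TATGG -> ATACC
  [25:28] GCG -> CGC
Concatenate: AACGCCGCGCATGTAGAAATATACCCGC (length 28; written aligned with the template, i.e. 3'->5').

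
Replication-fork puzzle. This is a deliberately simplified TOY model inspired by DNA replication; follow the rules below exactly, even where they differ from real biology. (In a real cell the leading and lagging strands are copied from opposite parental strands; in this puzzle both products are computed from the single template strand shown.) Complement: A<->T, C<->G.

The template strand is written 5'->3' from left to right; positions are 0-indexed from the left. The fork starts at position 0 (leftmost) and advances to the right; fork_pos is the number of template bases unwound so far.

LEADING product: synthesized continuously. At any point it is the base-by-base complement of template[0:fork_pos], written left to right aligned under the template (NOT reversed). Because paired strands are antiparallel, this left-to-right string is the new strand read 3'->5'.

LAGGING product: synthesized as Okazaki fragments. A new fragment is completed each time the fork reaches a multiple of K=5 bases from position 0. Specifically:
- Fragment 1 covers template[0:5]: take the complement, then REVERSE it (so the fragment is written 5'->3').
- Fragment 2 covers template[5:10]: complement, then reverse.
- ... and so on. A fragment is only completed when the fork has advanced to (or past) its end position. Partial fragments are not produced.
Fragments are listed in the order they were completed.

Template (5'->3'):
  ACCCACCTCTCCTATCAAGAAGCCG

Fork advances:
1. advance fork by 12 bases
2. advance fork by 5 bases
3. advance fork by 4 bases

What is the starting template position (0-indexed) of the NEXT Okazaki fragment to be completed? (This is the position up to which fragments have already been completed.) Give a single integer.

Step 1: advance 12 -> fork_pos = 0 + 12 = 12. Reached multiple(s) of 5: 5, 10 -> fragments 1-2 completed (2 total).
Step 2: advance 5 -> fork_pos = 12 + 5 = 17. Reached multiple(s) of 5: 15 -> fragment 3 completed (3 total).
Step 3: advance 4 -> fork_pos = 17 + 4 = 21. Reached multiple(s) of 5: 20 -> fragment 4 completed (4 total).
4 fragment(s) completed, covering template[0:20] (4 x 5 = 20). The next fragment, fragment 5, covers template[20:25], so it starts at position 20.

Answer: 20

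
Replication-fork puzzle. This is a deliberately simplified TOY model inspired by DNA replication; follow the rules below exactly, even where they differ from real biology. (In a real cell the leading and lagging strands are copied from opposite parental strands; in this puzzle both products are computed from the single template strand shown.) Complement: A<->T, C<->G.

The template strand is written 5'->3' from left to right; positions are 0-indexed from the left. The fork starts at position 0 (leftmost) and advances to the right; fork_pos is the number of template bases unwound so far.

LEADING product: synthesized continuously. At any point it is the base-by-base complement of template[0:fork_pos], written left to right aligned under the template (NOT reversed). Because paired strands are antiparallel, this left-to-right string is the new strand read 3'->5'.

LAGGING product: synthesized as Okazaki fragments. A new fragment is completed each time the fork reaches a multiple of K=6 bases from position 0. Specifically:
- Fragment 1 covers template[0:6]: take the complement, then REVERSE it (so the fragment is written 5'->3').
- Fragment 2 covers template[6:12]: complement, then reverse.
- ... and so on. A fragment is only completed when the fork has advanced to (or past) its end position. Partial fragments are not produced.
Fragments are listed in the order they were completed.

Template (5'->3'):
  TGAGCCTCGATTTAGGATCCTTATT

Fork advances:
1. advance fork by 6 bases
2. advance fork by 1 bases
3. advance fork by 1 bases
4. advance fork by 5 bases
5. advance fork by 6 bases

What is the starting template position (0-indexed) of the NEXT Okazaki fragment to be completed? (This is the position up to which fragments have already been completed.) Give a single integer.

Step 1: advance 6 -> fork_pos = 0 + 6 = 6. Reached multiple(s) of 6: 6 -> fragment 1 completed (1 total).
Step 2: advance 1 -> fork_pos = 6 + 1 = 7. Next multiple of 6 is 12 (not reached); still 1 fragment(s).
Step 3: advance 1 -> fork_pos = 7 + 1 = 8. Next multiple of 6 is 12 (not reached); still 1 fragment(s).
Step 4: advance 5 -> fork_pos = 8 + 5 = 13. Reached multiple(s) of 6: 12 -> fragment 2 completed (2 total).
Step 5: advance 6 -> fork_pos = 13 + 6 = 19. Reached multiple(s) of 6: 18 -> fragment 3 completed (3 total).
3 fragment(s) completed, covering template[0:18] (3 x 6 = 18). The next fragment, fragment 4, covers template[18:24], so it starts at position 18.

Answer: 18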